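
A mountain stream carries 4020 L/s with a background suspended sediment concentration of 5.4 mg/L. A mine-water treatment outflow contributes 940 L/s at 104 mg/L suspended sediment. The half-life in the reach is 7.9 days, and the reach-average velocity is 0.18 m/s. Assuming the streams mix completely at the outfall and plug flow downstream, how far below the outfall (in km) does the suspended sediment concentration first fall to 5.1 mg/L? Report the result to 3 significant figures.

Flow-weighted average: C = (4020·5.400 + 940.0·104.0) / 4960 = 119500/4960 = 24.09 mg/L.
Half-life 7.9 d → k = ln 2 / 7.9 = 0.08774 d⁻¹.
Set 24.09·exp(−k·t) = 5.1 → t = ln(24.09/5.1)/k = 1529000 s = 424.6 h.
Distance = v·t = 0.18·1529000 = 275200 m = 275.2 km.

275 km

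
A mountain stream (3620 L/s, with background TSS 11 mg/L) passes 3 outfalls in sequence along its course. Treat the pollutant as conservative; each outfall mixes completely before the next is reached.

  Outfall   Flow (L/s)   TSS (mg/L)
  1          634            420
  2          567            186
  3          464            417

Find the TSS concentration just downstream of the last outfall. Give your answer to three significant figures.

Outfall 1: combined Q = 4254 L/s; C = (3620·11.00 + 634.0·420.0)/4254 = 71.96 mg/L.
Outfall 2: combined Q = 4821 L/s; C = (4254·71.96 + 567.0·186.0)/4821 = 85.37 mg/L.
Outfall 3: combined Q = 5285 L/s; C = (4821·85.37 + 464.0·417.0)/5285 = 114.5 mg/L.

114 mg/L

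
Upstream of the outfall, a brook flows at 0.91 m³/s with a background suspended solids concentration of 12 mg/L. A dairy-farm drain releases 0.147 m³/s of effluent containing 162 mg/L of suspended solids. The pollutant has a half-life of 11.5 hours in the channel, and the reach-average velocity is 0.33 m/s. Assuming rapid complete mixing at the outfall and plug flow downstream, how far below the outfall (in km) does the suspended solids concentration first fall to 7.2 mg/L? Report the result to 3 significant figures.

Flow-weighted average: C = (0.9100·12.00 + 0.1470·162.0) / 1.057 = 34.73/1.057 = 32.86 mg/L.
Half-life 11.5 h → k = ln 2 / 11.5 = 0.06027 h⁻¹ = 1.447 d⁻¹.
Set 32.86·exp(−k·t) = 7.2 → t = ln(32.86/7.2)/k = 90680 s = 25.19 h.
Distance = v·t = 0.33·90680 = 29920 m = 29.92 km.

29.9 km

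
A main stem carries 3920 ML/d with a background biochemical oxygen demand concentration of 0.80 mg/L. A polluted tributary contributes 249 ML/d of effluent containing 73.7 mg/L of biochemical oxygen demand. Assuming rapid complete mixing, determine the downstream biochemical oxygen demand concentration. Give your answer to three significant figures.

5.15 mg/L

Mixed concentration C = ΣQC/ΣQ = (3920·0.8000 + 249.0·73.70) / 4169 = 21490/4169 = 5.154 mg/L.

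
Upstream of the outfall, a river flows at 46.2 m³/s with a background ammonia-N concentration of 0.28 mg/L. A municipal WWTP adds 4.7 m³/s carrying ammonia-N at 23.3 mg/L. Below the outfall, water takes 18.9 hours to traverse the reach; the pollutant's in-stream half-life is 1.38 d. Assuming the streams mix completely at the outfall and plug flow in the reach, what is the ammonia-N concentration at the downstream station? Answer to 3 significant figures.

1.62 mg/L

Conservation of mass: C = (46.20·0.2800 + 4.700·23.30) / 50.90 = 122.4/50.90 = 2.406 mg/L.
Half-life 1.38 d → k = ln 2 / 1.38 = 0.5023 d⁻¹.
Decay over the reach: 2.406·exp(−kt) = 2.406·0.6733 = 1.620 mg/L.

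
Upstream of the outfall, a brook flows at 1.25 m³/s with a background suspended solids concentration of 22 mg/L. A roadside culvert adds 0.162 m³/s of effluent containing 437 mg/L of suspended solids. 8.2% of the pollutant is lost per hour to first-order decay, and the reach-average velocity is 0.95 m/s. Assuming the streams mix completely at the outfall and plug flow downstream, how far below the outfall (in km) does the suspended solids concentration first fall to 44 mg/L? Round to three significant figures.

18.3 km

Mixed concentration C = ΣQC/ΣQ = (1.250·22.00 + 0.1620·437.0) / 1.412 = 98.29/1.412 = 69.61 mg/L.
8.2%/h lost → k = −ln(1 − 0.082) = 0.08556 h⁻¹.
Set 69.61·exp(−k·t) = 44 → t = ln(69.61/44)/k = 19300 s = 5.362 h.
Distance = v·t = 0.95·19300 = 18340 m = 18.34 km.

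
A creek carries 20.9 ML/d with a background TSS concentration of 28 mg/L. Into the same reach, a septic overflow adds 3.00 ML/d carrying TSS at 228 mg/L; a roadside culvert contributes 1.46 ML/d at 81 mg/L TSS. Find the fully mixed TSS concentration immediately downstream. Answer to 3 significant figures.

54.7 mg/L

Conservation of mass: C = (20.90·28.00 + 3.000·228.0 + 1.460·81.00) / 25.36 = 1387/25.36 = 54.71 mg/L.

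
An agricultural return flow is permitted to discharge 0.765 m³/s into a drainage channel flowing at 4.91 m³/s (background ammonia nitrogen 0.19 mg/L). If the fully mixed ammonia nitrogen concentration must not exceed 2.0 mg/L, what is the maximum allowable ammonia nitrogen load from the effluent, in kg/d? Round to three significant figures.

900 kg/d

Mass balance at the limit: 4.910·0.1900 + 0.7650·Cₑ = 5.675·2.0 → Cₑ = 13.62 mg/L.
Load = 0.7650 m³/s × 13.62 g/m³ × 86 400 s/d = 900.0 kg/d.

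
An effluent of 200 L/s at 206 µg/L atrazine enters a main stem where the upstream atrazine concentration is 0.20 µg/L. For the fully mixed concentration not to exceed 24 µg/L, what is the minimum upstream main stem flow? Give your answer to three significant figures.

Set C_mix = 24: (Q·0.2000 + 200.0·206.0) / (Q + 200.0) = 24
→ Q = 200.0·(206.0 − 24)/(24 − 0.2000) = 1529 L/s.

1530 L/s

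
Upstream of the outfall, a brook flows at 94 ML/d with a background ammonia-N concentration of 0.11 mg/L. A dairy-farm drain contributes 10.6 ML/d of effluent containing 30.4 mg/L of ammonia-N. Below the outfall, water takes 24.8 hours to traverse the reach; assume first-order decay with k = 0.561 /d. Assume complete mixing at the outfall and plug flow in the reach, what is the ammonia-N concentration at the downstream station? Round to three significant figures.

Mass balance: C = (94.00·0.1100 + 10.60·30.40) / 104.6 = 332.6/104.6 = 3.180 mg/L.
Decay over the reach: 3.180·exp(−kt) = 3.180·0.5601 = 1.781 mg/L.

1.78 mg/L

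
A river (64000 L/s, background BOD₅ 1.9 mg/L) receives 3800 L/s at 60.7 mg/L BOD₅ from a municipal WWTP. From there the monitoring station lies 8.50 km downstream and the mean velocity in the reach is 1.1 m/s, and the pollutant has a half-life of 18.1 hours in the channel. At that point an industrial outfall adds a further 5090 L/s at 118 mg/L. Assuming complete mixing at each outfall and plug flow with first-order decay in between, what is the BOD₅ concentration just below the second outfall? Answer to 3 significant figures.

12.7 mg/L

Mixed concentration C = ΣQC/ΣQ = (64000·1.900 + 3800·60.70) / 67800 = 352300/67800 = 5.196 mg/L; combined flow 67800 L/s.
Travel time t = 8.50·1000 / 1.1 = 7727 s = 2.146 h.
Half-life 18.1 h → k = ln 2 / 18.1 = 0.03830 h⁻¹ = 0.9191 d⁻¹.
First-order decay: C = 5.196·exp(−k·t) = 5.196·0.9211 = 4.786 mg/L.
Second outfall: C = (67800·4.786 + 5090·118.0)/72890 = 12.69 mg/L.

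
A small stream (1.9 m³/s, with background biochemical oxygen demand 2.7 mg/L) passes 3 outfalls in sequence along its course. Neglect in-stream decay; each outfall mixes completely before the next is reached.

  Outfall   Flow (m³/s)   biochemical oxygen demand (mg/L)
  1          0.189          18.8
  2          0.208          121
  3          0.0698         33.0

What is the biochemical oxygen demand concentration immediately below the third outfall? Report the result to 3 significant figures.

Below outfall 1: Q → 2.089 m³/s, C = (1.900·2.700 + 0.1890·18.80)/2.089 = 4.157 mg/L.
Below outfall 2: Q → 2.297 m³/s, C = (2.089·4.157 + 0.2080·121.0)/2.297 = 14.74 mg/L.
Below outfall 3: Q → 2.367 m³/s, C = (2.297·14.74 + 0.06980·33.00)/2.367 = 15.28 mg/L.

15.3 mg/L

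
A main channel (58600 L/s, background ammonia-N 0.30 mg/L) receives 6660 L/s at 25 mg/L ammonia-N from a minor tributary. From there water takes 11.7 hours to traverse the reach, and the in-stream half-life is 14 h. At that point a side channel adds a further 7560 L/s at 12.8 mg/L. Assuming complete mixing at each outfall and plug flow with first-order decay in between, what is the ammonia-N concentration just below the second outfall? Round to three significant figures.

Mixed concentration C = ΣQC/ΣQ = (58600·0.3000 + 6660·25.00) / 65260 = 184100/65260 = 2.821 mg/L; combined flow 65260 L/s.
Half-life 14 h → k = ln 2 / 14 = 0.04951 h⁻¹ = 1.188 d⁻¹.
After decay, C = 2.821 × e^(−kt) = 2.821 × 0.5603 = 1.580 mg/L.
Second outfall: C = (65260·1.580 + 7560·12.80)/72820 = 2.745 mg/L.

2.75 mg/L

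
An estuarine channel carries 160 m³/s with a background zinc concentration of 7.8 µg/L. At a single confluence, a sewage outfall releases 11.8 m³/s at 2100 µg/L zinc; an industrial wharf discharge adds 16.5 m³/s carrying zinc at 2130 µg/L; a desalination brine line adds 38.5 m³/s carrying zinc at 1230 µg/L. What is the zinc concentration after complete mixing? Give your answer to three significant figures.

Conservation of mass: C = (160.0·7.800 + 11.80·2100 + 16.50·2130 + 38.50·1230) / 226.8 = 108500/226.8 = 478.5 µg/L.

479 µg/L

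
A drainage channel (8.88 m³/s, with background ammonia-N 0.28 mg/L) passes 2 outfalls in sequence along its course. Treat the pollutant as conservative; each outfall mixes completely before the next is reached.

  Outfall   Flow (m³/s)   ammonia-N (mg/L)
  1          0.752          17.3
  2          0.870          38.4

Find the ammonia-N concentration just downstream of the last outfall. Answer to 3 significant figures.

Outfall 1: combined Q = 9.632 m³/s; C = (8.880·0.2800 + 0.7520·17.30)/9.632 = 1.609 mg/L.
Outfall 2: combined Q = 10.50 m³/s; C = (9.632·1.609 + 0.8700·38.40)/10.50 = 4.657 mg/L.

4.66 mg/L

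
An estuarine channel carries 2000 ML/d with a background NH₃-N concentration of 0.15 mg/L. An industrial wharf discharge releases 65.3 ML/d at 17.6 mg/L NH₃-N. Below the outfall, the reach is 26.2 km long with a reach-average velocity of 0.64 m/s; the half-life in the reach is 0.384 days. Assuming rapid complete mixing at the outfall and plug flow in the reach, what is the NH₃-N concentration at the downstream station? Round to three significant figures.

Mixed concentration C = ΣQC/ΣQ = (2000·0.1500 + 65.30·17.60) / 2065 = 1449/2065 = 0.7017 mg/L.
Travel time t = 26.2·1000 / 0.64 = 40940 s = 11.37 h.
Half-life 0.384 d → k = ln 2 / 0.384 = 1.805 d⁻¹.
Decay over the reach: 0.7017·exp(−kt) = 0.7017·0.4252 = 0.2984 mg/L.

0.298 mg/L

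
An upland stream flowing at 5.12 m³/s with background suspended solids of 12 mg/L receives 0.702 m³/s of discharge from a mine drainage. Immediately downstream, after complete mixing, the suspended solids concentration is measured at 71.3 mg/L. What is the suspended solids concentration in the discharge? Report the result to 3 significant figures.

504 mg/L

Mass balance: 5.120·12.00 + 0.7020·Cₑ = 5.822·71.30
→ Cₑ = (5.822·71.30 − 5.120·12.00) / 0.7020 = 503.8 mg/L.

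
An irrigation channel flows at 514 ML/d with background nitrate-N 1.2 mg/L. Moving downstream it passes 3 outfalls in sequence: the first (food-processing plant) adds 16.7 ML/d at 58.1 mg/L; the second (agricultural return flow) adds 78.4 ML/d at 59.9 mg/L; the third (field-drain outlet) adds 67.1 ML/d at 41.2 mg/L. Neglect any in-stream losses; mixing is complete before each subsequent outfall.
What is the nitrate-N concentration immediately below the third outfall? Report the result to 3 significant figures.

After outfall 1: Q = 514.0 + 16.70 = 530.7 ML/d; C = (514.0·1.200 + 16.70·58.10)/530.7 = 2.991 mg/L.
After outfall 2: Q = 530.7 + 78.40 = 609.1 ML/d; C = (530.7·2.991 + 78.40·59.90)/609.1 = 10.32 mg/L.
After outfall 3: Q = 609.1 + 67.10 = 676.2 ML/d; C = (609.1·10.32 + 67.10·41.20)/676.2 = 13.38 mg/L.

13.4 mg/L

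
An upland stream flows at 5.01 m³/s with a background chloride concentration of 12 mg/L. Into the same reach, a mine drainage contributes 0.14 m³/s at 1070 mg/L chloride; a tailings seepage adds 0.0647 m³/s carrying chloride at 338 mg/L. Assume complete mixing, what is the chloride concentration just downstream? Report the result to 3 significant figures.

Flow-weighted average: C = (5.010·12.00 + 0.1400·1070 + 0.06470·338.0) / 5.215 = 231.8/5.215 = 44.45 mg/L.

44.4 mg/L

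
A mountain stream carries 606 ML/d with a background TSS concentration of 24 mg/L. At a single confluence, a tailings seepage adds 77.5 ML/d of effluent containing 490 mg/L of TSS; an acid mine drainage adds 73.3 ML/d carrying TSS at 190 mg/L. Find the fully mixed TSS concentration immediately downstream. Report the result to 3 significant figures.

After mixing, C = (606.0·24.00 + 77.50·490.0 + 73.30·190.0) / 756.8 = 66450/756.8 = 87.80 mg/L.

87.8 mg/L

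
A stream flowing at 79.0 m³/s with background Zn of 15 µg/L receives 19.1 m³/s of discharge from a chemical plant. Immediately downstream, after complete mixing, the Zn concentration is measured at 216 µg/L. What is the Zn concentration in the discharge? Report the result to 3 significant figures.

Mass balance: 79.00·15.00 + 19.10·Cₑ = 98.10·216.0
→ Cₑ = (98.10·216.0 − 79.00·15.00) / 19.10 = 1047 µg/L.

1050 µg/L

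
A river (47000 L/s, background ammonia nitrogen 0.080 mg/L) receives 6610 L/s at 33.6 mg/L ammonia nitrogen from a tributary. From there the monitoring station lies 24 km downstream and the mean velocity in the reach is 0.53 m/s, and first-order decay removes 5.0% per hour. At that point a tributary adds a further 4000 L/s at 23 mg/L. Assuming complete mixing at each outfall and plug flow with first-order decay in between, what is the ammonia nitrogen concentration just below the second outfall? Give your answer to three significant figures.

Mass balance: C = (47000·0.08000 + 6610·33.60) / 53610 = 225900/53610 = 4.213 mg/L; combined flow 53610 L/s.
Travel time t = 24·1000 / 0.53 = 45280 s = 12.58 h.
5.0%/h lost → k = −ln(1 − 0.05) = 0.05129 h⁻¹.
First-order decay: C = 4.213·exp(−k·t) = 4.213·0.5246 = 2.210 mg/L.
Second outfall: C = (53610·2.210 + 4000·23.00)/57610 = 3.653 mg/L.

3.65 mg/L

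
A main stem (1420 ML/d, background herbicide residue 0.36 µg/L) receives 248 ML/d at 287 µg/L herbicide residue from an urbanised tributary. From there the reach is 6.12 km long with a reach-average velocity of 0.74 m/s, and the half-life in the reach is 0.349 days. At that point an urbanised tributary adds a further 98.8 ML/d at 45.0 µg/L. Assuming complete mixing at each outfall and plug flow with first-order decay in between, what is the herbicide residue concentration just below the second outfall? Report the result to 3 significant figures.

36.1 µg/L

Mixed concentration C = ΣQC/ΣQ = (1420·0.3600 + 248.0·287.0) / 1668 = 71690/1668 = 42.98 µg/L; combined flow 1668 ML/d.
Travel time t = 6.12·1000 / 0.74 = 8270 s = 2.297 h.
Half-life 0.349 d → k = ln 2 / 0.349 = 1.986 d⁻¹.
Decay over the reach: 42.98·exp(−kt) = 42.98·0.8269 = 35.54 µg/L.
Second outfall: C = (1668·35.54 + 98.80·45.00)/1767 = 36.07 µg/L.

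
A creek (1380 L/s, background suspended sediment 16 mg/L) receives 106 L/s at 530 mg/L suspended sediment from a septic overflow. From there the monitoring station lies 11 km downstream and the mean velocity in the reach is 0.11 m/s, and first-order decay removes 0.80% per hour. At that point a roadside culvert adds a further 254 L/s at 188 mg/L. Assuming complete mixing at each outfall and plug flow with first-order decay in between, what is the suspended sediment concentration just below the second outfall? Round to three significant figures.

63.4 mg/L

After mixing, C = (1380·16.00 + 106.0·530.0) / 1486 = 78260/1486 = 52.66 mg/L; combined flow 1486 L/s.
Travel time t = 11·1000 / 0.11 = 100000 s = 27.78 h.
0.80%/h lost → k = −ln(1 − 0.008) = 0.008032 h⁻¹.
Decay over the reach: 52.66·exp(−kt) = 52.66·0.8000 = 42.13 mg/L.
Second outfall: C = (1486·42.13 + 254.0·188.0)/1740 = 63.43 mg/L.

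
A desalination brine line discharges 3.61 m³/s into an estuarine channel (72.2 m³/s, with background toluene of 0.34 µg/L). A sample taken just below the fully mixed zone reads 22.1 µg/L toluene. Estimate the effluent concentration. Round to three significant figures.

457 µg/L

Mass balance: 72.20·0.3400 + 3.610·Cₑ = 75.81·22.10
→ Cₑ = (75.81·22.10 − 72.20·0.3400) / 3.610 = 457.3 µg/L.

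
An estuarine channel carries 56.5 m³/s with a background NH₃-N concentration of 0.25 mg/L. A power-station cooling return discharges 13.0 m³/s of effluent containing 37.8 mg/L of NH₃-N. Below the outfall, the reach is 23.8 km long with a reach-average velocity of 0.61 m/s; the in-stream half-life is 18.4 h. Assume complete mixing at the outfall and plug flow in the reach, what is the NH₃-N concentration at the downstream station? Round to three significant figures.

Mass balance: C = (56.50·0.2500 + 13.00·37.80) / 69.50 = 505.5/69.50 = 7.274 mg/L.
Travel time t = 23.8·1000 / 0.61 = 39020 s = 10.84 h.
Half-life 18.4 h → k = ln 2 / 18.4 = 0.03767 h⁻¹ = 0.9041 d⁻¹.
After decay, C = 7.274 × e^(−kt) = 7.274 × 0.6648 = 4.836 mg/L.

4.84 mg/L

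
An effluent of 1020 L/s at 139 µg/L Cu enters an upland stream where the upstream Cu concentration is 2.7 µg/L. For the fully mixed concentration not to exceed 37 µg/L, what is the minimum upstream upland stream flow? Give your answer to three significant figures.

Set C_mix = 37: (Q·2.700 + 1020·139.0) / (Q + 1020) = 37
→ Q = 1020·(139.0 − 37)/(37 − 2.700) = 3033 L/s.

3030 L/s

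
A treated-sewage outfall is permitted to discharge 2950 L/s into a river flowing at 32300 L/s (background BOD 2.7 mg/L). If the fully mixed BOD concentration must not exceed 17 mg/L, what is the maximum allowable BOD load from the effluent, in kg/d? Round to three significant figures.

Mass balance at the limit: 32300·2.700 + 2950·Cₑ = 35250·17 → Cₑ = 173.6 mg/L.
2950 L/s = 2.950 m³/s. Load = 2.950 m³/s × 173.6 g/m³ × 86 400 s/d = 44240 kg/d.

44200 kg/d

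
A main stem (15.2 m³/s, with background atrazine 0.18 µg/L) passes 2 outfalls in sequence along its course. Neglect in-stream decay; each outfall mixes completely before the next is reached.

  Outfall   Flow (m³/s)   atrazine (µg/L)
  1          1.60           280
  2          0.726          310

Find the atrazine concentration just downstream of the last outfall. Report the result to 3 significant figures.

Below outfall 1: Q → 16.80 m³/s, C = (15.20·0.1800 + 1.600·280.0)/16.80 = 26.83 µg/L.
Below outfall 2: Q → 17.53 m³/s, C = (16.80·26.83 + 0.7260·310.0)/17.53 = 38.56 µg/L.

38.6 µg/L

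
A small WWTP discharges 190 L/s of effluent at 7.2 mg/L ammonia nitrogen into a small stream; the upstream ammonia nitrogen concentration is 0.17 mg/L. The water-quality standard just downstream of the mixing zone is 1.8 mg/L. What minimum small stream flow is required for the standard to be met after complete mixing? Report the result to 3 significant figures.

629 L/s

Set C_mix = 1.8: (Q·0.1700 + 190.0·7.200) / (Q + 190.0) = 1.8
→ Q = 190.0·(7.200 − 1.8)/(1.8 − 0.1700) = 629.4 L/s.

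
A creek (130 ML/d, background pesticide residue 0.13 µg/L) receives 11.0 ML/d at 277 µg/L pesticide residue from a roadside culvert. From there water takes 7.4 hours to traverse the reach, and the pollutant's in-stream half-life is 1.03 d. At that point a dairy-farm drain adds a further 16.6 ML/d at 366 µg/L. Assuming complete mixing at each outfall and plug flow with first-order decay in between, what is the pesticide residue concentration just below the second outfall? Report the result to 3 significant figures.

54.3 µg/L

Conservation of mass: C = (130.0·0.1300 + 11.00·277.0) / 141.0 = 3064/141.0 = 21.73 µg/L; combined flow 141.0 ML/d.
Half-life 1.03 d → k = ln 2 / 1.03 = 0.6730 d⁻¹.
After decay, C = 21.73 × e^(−kt) = 21.73 × 0.8126 = 17.66 µg/L.
Second outfall: C = (141.0·17.66 + 16.60·366.0)/157.6 = 54.35 µg/L.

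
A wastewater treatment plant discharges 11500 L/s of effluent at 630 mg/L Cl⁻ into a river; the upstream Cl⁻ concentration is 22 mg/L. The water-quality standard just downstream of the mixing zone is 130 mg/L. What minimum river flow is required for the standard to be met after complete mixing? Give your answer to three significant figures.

53200 L/s

Set C_mix = 130: (Q·22.00 + 11500·630.0) / (Q + 11500) = 130
→ Q = 11500·(630.0 − 130)/(130 − 22.00) = 53240 L/s.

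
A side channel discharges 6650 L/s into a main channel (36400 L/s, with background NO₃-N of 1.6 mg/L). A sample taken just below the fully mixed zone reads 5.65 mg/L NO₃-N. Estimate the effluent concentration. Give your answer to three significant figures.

27.8 mg/L

Mass balance: 36400·1.600 + 6650·Cₑ = 43050·5.650
→ Cₑ = (43050·5.650 − 36400·1.600) / 6650 = 27.82 mg/L.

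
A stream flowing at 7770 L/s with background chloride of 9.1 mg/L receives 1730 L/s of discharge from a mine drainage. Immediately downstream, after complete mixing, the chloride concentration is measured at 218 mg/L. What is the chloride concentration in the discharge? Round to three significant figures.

Mass balance: 7770·9.100 + 1730·Cₑ = 9500·218.0
→ Cₑ = (9500·218.0 − 7770·9.100) / 1730 = 1156 mg/L.

1160 mg/L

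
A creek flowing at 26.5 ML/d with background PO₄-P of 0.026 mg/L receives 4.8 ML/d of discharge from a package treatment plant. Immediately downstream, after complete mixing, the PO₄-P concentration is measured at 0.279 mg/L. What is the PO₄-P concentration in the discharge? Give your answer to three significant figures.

Mass balance: 26.50·0.02600 + 4.800·Cₑ = 31.30·0.2790
→ Cₑ = (31.30·0.2790 − 26.50·0.02600) / 4.800 = 1.676 mg/L.

1.68 mg/L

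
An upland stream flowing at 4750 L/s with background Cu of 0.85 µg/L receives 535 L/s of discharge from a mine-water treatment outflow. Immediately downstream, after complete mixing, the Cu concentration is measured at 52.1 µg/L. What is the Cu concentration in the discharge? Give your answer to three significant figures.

Mass balance: 4750·0.8500 + 535.0·Cₑ = 5285·52.10
→ Cₑ = (5285·52.10 − 4750·0.8500) / 535.0 = 507.1 µg/L.

507 µg/L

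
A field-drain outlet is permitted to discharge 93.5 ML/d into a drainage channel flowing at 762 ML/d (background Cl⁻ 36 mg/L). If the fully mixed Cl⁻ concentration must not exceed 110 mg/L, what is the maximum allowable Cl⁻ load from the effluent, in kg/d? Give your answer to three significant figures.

Mass balance at the limit: 762.0·36.00 + 93.50·Cₑ = 855.5·110 → Cₑ = 713.1 mg/L.
93.50 ML/d = 1.082 m³/s. Load = 1.082 m³/s × 713.1 g/m³ × 86 400 s/d = 66670 kg/d.

66700 kg/d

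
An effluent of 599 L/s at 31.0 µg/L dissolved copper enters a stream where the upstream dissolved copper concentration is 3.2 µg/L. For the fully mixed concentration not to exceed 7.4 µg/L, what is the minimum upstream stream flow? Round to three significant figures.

Set C_mix = 7.4: (Q·3.200 + 599.0·31.00) / (Q + 599.0) = 7.4
→ Q = 599.0·(31.00 − 7.4)/(7.4 − 3.200) = 3366 L/s.

3370 L/s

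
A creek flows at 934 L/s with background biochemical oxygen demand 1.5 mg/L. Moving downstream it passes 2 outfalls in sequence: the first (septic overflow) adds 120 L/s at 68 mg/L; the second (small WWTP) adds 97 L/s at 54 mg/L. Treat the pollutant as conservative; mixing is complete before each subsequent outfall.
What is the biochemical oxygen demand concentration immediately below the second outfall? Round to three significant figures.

After outfall 1: Q = 934.0 + 120.0 = 1054 L/s; C = (934.0·1.500 + 120.0·68.00)/1054 = 9.071 mg/L.
After outfall 2: Q = 1054 + 97.00 = 1151 L/s; C = (1054·9.071 + 97.00·54.00)/1151 = 12.86 mg/L.

12.9 mg/L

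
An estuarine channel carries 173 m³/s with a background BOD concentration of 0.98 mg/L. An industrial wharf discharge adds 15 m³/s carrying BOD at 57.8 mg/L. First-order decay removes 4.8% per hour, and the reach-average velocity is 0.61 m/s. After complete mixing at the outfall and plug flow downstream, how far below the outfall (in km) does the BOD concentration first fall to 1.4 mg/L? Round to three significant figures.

61.2 km

Mass balance: C = (173.0·0.9800 + 15.00·57.80) / 188.0 = 1037/188.0 = 5.514 mg/L.
4.8%/h lost → k = −ln(1 − 0.048) = 0.04919 h⁻¹.
Set 5.514·exp(−k·t) = 1.4 → t = ln(5.514/1.4)/k = 100300 s = 27.87 h.
Distance = v·t = 0.61·100300 = 61190 m = 61.19 km.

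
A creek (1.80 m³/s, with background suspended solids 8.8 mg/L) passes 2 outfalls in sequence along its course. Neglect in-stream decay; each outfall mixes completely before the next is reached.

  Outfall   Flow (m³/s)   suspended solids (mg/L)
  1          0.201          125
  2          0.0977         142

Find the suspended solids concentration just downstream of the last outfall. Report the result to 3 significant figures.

After outfall 1: Q = 1.800 + 0.2010 = 2.001 m³/s; C = (1.800·8.800 + 0.2010·125.0)/2.001 = 20.47 mg/L.
After outfall 2: Q = 2.001 + 0.09770 = 2.099 m³/s; C = (2.001·20.47 + 0.09770·142.0)/2.099 = 26.13 mg/L.

26.1 mg/L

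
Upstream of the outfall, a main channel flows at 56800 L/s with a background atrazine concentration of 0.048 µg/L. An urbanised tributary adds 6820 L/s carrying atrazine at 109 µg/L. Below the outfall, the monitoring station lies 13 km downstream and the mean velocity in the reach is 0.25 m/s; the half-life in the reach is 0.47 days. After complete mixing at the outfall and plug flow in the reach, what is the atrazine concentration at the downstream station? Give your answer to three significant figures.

Mixed concentration C = ΣQC/ΣQ = (56800·0.04800 + 6820·109.0) / 63620 = 746100/63620 = 11.73 µg/L.
Travel time t = 13·1000 / 0.25 = 52000 s = 14.44 h.
Half-life 0.47 d → k = ln 2 / 0.47 = 1.475 d⁻¹.
First-order decay: C = 11.73·exp(−k·t) = 11.73·0.4116 = 4.828 µg/L.

4.83 µg/L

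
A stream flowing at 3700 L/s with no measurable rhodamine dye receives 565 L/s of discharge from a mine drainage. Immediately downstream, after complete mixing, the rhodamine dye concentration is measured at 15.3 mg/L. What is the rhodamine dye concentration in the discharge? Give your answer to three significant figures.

Mass balance: 3700·0 + 565.0·Cₑ = 4265·15.30
→ Cₑ = (4265·15.30 − 3700·0) / 565.0 = 115.5 mg/L.

115 mg/L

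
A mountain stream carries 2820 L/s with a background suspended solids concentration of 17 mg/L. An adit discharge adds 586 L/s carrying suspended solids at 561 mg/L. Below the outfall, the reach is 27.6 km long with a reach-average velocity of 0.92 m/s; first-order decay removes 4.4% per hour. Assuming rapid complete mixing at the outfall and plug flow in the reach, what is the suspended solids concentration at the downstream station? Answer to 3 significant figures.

After mixing, C = (2820·17.00 + 586.0·561.0) / 3406 = 376700/3406 = 110.6 mg/L.
Travel time t = 27.6·1000 / 0.92 = 30000 s = 8.333 h.
4.4%/h lost → k = −ln(1 − 0.044) = 0.04500 h⁻¹.
Decay over the reach: 110.6·exp(−kt) = 110.6·0.6873 = 76.01 mg/L.

76.0 mg/L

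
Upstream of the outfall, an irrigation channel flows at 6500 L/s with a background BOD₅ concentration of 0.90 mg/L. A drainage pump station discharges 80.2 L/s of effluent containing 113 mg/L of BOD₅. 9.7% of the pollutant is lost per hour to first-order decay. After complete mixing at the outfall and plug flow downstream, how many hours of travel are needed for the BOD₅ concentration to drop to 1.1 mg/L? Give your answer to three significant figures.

7.08 h

Conservation of mass: C = (6500·0.9000 + 80.20·113.0) / 6580 = 14910/6580 = 2.266 mg/L.
9.7%/h lost → k = −ln(1 − 0.097) = 0.1020 h⁻¹.
2.266·exp(−k·t) = 1.1 → t = ln(2.266/1.1)/k = 25500 s = 7.084 h.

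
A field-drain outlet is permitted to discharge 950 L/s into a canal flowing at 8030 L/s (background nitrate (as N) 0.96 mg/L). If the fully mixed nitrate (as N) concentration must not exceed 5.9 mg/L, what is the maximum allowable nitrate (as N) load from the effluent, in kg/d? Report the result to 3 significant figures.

3910 kg/d

Mass balance at the limit: 8030·0.9600 + 950.0·Cₑ = 8980·5.9 → Cₑ = 47.66 mg/L.
950.0 L/s = 0.9500 m³/s. Load = 0.9500 m³/s × 47.66 g/m³ × 86 400 s/d = 3912 kg/d.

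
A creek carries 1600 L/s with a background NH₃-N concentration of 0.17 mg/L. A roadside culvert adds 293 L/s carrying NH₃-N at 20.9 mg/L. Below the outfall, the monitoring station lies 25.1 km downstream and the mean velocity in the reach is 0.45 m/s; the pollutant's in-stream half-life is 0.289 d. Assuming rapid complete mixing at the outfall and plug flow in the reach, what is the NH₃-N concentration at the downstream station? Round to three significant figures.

Flow-weighted average: C = (1600·0.1700 + 293.0·20.90) / 1893 = 6396/1893 = 3.379 mg/L.
Travel time t = 25.1·1000 / 0.45 = 55780 s = 15.49 h.
Half-life 0.289 d → k = ln 2 / 0.289 = 2.398 d⁻¹.
Decay over the reach: 3.379·exp(−kt) = 3.379·0.2126 = 0.7183 mg/L.

0.718 mg/L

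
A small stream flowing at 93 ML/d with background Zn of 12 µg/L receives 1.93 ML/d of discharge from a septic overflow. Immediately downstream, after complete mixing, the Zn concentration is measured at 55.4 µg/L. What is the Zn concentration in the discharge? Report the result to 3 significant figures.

Mass balance: 93.00·12.00 + 1.930·Cₑ = 94.93·55.40
→ Cₑ = (94.93·55.40 − 93.00·12.00) / 1.930 = 2147 µg/L.

2150 µg/L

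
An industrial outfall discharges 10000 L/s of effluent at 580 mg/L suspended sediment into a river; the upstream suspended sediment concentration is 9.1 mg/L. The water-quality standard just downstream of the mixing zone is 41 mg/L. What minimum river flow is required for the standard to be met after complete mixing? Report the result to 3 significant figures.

Set C_mix = 41: (Q·9.100 + 10000·580.0) / (Q + 10000) = 41
→ Q = 10000·(580.0 − 41)/(41 − 9.100) = 169000 L/s.

169000 L/s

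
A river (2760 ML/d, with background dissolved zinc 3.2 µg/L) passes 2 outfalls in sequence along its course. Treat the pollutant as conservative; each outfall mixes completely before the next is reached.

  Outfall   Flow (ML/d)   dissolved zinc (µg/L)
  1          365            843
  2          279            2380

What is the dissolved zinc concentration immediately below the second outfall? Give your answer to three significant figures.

Below outfall 1: Q → 3125 ML/d, C = (2760·3.200 + 365.0·843.0)/3125 = 101.3 µg/L.
Below outfall 2: Q → 3404 ML/d, C = (3125·101.3 + 279.0·2380)/3404 = 288.1 µg/L.

288 µg/L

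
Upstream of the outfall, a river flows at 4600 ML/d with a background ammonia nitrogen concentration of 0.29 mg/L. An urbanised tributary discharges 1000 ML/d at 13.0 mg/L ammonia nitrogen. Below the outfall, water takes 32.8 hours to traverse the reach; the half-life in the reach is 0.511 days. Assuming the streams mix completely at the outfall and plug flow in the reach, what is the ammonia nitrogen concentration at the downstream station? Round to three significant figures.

0.401 mg/L

Conservation of mass: C = (4600·0.2900 + 1000·13.00) / 5600 = 14330/5600 = 2.560 mg/L.
Half-life 0.511 d → k = ln 2 / 0.511 = 1.356 d⁻¹.
Applying C = C₀e^(−kt): 2.560 × 0.1566 = 0.4009 mg/L.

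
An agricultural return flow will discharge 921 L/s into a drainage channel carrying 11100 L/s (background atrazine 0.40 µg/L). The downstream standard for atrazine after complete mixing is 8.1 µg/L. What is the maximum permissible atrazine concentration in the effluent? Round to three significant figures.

At the limit, (Qr·Cr + Qe·Cₑ)/(Qr + Qe) = 8.1:
Cₑ = (12020·8.1 − 11100·0.4000) / 921.0 = 100.9 µg/L.

101 µg/L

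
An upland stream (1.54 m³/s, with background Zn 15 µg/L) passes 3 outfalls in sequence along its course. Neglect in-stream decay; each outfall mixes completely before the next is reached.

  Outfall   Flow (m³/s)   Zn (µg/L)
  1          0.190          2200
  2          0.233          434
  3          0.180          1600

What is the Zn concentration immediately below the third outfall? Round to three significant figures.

Outfall 1: combined Q = 1.730 m³/s; C = (1.540·15.00 + 0.1900·2200)/1.730 = 255.0 µg/L.
Outfall 2: combined Q = 1.963 m³/s; C = (1.730·255.0 + 0.2330·434.0)/1.963 = 276.2 µg/L.
Outfall 3: combined Q = 2.143 m³/s; C = (1.963·276.2 + 0.1800·1600)/2.143 = 387.4 µg/L.

387 µg/L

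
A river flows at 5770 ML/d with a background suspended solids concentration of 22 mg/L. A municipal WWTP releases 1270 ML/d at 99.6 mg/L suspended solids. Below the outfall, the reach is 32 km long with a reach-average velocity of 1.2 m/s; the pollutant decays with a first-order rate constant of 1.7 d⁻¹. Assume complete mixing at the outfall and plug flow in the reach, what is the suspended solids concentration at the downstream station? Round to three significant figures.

Conservation of mass: C = (5770·22.00 + 1270·99.60) / 7040 = 253400/7040 = 36.00 mg/L.
Travel time t = 32·1000 / 1.2 = 26670 s = 7.407 h.
Applying C = C₀e^(−kt): 36.00 × 0.5917 = 21.30 mg/L.

21.3 mg/L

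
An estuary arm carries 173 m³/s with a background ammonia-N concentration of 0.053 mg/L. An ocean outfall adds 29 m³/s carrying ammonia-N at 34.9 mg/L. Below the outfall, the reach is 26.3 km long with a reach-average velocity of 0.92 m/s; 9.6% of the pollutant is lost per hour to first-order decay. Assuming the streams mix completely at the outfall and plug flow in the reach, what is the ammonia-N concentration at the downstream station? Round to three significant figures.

After mixing, C = (173.0·0.05300 + 29.00·34.90) / 202.0 = 1021/202.0 = 5.056 mg/L.
Travel time t = 26.3·1000 / 0.92 = 28590 s = 7.941 h.
9.6%/h lost → k = −ln(1 − 0.096) = 0.1009 h⁻¹.
First-order decay: C = 5.056·exp(−k·t) = 5.056·0.4487 = 2.268 mg/L.

2.27 mg/L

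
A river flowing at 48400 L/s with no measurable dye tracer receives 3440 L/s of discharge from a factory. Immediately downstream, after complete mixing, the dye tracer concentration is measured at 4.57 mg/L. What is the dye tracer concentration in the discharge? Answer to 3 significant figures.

Mass balance: 48400·0 + 3440·Cₑ = 51840·4.570
→ Cₑ = (51840·4.570 − 48400·0) / 3440 = 68.87 mg/L.

68.9 mg/L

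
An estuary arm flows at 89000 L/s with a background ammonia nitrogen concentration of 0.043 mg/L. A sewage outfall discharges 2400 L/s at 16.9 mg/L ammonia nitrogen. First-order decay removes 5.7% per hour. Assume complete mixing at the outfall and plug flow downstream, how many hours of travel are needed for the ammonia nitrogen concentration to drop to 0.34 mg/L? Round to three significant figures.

Conservation of mass: C = (89000·0.04300 + 2400·16.90) / 91400 = 44390/91400 = 0.4856 mg/L.
5.7%/h lost → k = −ln(1 − 0.057) = 0.05869 h⁻¹.
0.4856·exp(−k·t) = 0.34 → t = ln(0.4856/0.34)/k = 21870 s = 6.075 h.

6.07 h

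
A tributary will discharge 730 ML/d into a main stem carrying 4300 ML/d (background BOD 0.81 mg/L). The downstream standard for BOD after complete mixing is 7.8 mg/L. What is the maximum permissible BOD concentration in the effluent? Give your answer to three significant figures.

At the limit, (Qr·Cr + Qe·Cₑ)/(Qr + Qe) = 7.8:
Cₑ = (5030·7.8 − 4300·0.8100) / 730.0 = 48.97 mg/L.

49.0 mg/L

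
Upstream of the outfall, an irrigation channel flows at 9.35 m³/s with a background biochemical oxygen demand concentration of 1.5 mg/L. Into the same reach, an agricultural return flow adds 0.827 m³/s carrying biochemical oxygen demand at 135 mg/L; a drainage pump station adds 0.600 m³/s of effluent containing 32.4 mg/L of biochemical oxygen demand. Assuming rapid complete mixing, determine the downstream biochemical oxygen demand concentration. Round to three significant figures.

13.5 mg/L

Flow-weighted average: C = (9.350·1.500 + 0.8270·135.0 + 0.6000·32.40) / 10.78 = 145.1/10.78 = 13.46 mg/L.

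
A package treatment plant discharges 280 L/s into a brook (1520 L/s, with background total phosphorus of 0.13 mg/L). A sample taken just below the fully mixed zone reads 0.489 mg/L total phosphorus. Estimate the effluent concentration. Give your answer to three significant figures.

2.44 mg/L

Mass balance: 1520·0.1300 + 280.0·Cₑ = 1800·0.4890
→ Cₑ = (1800·0.4890 − 1520·0.1300) / 280.0 = 2.438 mg/L.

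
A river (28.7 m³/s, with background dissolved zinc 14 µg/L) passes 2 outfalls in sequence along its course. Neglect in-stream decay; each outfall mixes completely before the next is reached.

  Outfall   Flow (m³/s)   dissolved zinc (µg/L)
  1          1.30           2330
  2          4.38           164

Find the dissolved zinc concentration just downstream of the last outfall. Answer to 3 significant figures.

121 µg/L

Below outfall 1: Q → 30.00 m³/s, C = (28.70·14.00 + 1.300·2330)/30.00 = 114.4 µg/L.
Below outfall 2: Q → 34.38 m³/s, C = (30.00·114.4 + 4.380·164.0)/34.38 = 120.7 µg/L.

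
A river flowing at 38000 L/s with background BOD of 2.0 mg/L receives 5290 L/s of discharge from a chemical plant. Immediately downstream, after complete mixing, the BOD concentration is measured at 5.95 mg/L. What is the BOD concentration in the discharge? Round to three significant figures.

Mass balance: 38000·2.000 + 5290·Cₑ = 43290·5.950
→ Cₑ = (43290·5.950 − 38000·2.000) / 5290 = 34.32 mg/L.

34.3 mg/L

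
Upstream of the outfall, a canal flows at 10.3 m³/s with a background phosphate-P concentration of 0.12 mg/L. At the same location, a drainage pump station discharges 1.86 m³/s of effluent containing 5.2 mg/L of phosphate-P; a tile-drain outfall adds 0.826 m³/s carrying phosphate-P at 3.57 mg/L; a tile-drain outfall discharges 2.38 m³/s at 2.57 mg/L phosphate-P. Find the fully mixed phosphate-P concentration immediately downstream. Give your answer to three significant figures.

Flow-weighted average: C = (10.30·0.1200 + 1.860·5.200 + 0.8260·3.570 + 2.380·2.570) / 15.37 = 19.97/15.37 = 1.300 mg/L.

1.30 mg/L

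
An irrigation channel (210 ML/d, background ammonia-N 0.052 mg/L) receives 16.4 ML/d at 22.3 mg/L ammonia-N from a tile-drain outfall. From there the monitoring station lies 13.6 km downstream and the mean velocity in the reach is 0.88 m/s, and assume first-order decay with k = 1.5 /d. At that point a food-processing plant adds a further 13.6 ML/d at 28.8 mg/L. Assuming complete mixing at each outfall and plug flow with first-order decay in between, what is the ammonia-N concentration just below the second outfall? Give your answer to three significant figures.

Mass balance: C = (210.0·0.05200 + 16.40·22.30) / 226.4 = 376.6/226.4 = 1.664 mg/L; combined flow 226.4 ML/d.
Travel time t = 13.6·1000 / 0.88 = 15450 s = 4.293 h.
Decay over the reach: 1.664·exp(−kt) = 1.664·0.7647 = 1.272 mg/L.
Second outfall: C = (226.4·1.272 + 13.60·28.80)/240.0 = 2.832 mg/L.

2.83 mg/L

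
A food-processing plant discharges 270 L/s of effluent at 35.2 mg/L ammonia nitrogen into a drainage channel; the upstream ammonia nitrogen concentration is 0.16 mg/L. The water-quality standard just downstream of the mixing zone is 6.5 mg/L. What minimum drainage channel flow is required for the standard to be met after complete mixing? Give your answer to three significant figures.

1220 L/s

Set C_mix = 6.5: (Q·0.1600 + 270.0·35.20) / (Q + 270.0) = 6.5
→ Q = 270.0·(35.20 − 6.5)/(6.5 − 0.1600) = 1222 L/s.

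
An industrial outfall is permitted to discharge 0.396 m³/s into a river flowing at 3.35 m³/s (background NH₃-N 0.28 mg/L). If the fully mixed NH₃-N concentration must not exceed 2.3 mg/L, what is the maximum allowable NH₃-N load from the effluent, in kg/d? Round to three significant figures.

663 kg/d

Mass balance at the limit: 3.350·0.2800 + 0.3960·Cₑ = 3.746·2.3 → Cₑ = 19.39 mg/L.
Load = 0.3960 m³/s × 19.39 g/m³ × 86 400 s/d = 663.4 kg/d.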